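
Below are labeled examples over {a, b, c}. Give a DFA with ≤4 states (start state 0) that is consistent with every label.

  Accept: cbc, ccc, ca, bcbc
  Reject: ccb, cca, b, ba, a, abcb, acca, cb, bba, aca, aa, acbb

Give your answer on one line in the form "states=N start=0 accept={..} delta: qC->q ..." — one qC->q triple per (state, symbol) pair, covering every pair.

states=3 start=0 accept={2} delta: 0a->1 0b->0 0c->2 1a->0 1b->0 1c->1 2a->2 2b->0 2c->0

State merging on the prefix tree: take the shortest (then alphabetical) example prefix whose next move is undefined and point that move at state 0, else 1, else 2, ...; a target is out if some Accept/Reject pair would then sit in one state with the same input left (inseparable). If every existing state is out, open a new one.
a: 0a undefined. 0a->0: no, ca/aca meet in 0 with "ca" left. Open state 1: 0a->1.
b: 0b undefined. 0b->0: ok.
c: 0c undefined. 0c->0: no, cbc/ccb meet in 0. 0c->1: no, ca/aa meet in 1 with "a" left. Open state 2: 0c->2.
aa: 1a undefined. 1a->0: ok.
ab: 1b undefined. 1b->0: ok.
ac: 1c undefined. 1c->0: no, ca/acca meet in 2 with "a" left. 1c->1: ok.
ca: 2a undefined. 2a->0: no, ca/b meet in 0. 2a->1: no, ca/ba meet in 1. 2a->2: ok.
cb: 2b undefined. 2b->0: ok.
cc: 2c undefined. 2c->0: ok.
All examples now run through 3 states with every (state, symbol) defined. Accept strings end in {2}, Reject strings end in {0,1}; accept={2}.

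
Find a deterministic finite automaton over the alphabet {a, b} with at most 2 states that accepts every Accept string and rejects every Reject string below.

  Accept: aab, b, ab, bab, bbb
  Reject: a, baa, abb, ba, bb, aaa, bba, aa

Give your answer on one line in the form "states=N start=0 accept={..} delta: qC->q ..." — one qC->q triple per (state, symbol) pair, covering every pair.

Grow the machine one transition at a time. Run the examples from 0; the earliest place one falls off (shortest prefix, ties alphabetical) gets sent to the lowest-numbered state that keeps every Accept/Reject pair distinguishable — a pair clashes when both reach the same state with identical unread suffix — and to a fresh state only if none does.
a: 0a undefined. 0a->0: ok.
b: 0b undefined. 0b->0: no, aab/a meet in 0. Open state 1: 0b->1.
ba: 1a undefined. 1a->0: ok.
bb: 1b undefined. 1b->0: ok.
All examples now run through 2 states with every (state, symbol) defined. Accept strings end in {1}, Reject strings end in {0}; accept={1}.

states=2 start=0 accept={1} delta: 0a->0 0b->1 1a->0 1b->0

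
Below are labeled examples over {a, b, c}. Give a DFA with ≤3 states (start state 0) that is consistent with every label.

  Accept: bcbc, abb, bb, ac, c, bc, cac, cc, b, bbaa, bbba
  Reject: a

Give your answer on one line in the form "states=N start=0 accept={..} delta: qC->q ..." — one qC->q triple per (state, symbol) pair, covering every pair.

states=2 start=0 accept={1} delta: 0a->0 0b->1 0c->1 1a->1 1b->1 1c->1

State merging on the prefix tree: take the shortest (then alphabetical) example prefix whose next move is undefined and point that move at state 0, else 1, else 2, ...; a target is out if some Accept/Reject pair would then sit in one state with the same input left (inseparable). If every existing state is out, open a new one.
a: 0a undefined. 0a->0: ok.
b: 0b undefined. 0b->0: no, abb/a meet in 0. Open state 1: 0b->1.
c: 0c undefined. 0c->0: no, ac/a meet in 0. 0c->1: ok.
bb: 1b undefined. 1b->0: no, abb/a meet in 0. 1b->1: ok.
bc: 1c undefined. 1c->0: no, bcbc/a meet in 0. 1c->1: ok.
ca: 1a undefined. 1a->0: no, bbaa/a meet in 0. 1a->1: ok.
All examples now run through 2 states with every (state, symbol) defined. Accept strings end in {1}, Reject strings end in {0}; accept={1}.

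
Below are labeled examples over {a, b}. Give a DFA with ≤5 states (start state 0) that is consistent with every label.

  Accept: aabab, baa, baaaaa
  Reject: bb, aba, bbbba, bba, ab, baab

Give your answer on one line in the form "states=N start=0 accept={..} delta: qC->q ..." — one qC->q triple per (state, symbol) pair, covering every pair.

states=4 start=0 accept={3} delta: 0a->0 0b->1 1a->2 1b->0 2a->3 2b->3 3a->1 3b->0

State merging on the prefix tree: take the shortest (then alphabetical) example prefix whose next move is undefined and point that move at state 0, else 1, else 2, ...; a target is out if some Accept/Reject pair would then sit in one state with the same input left (inseparable). If every existing state is out, open a new one.
a: 0a undefined. 0a->0: ok.
b: 0b undefined. 0b->0: no, aabab/bb meet in 0. Open state 1: 0b->1.
ba: 1a undefined. 1a->0: no, aabab/ab meet in 1. 1a->1: no, aabab/bb meet in 1 with "b" left. Open state 2: 1a->2.
bb: 1b undefined. 1b->0: ok.
baa: 2a undefined. 2a->0: no, baa/bb meet in 0. 2a->1: no, baa/ab meet in 1. 2a->2: no, aabab/baab meet in 2 with "b" left. Open state 3: 2a->3.
baaa: 3a undefined. 3a->0: no, baaaaa/bb meet in 0. 3a->1: ok.
baab: 3b undefined. 3b->0: ok.
aabab: 2b undefined. 2b->0: no, aabab/bb meet in 0. 2b->1: no, aabab/ab meet in 1. 2b->2: no, aabab/aba meet in 2. 2b->3: ok.
All examples now run through 4 states with every (state, symbol) defined. Accept strings end in {3}, Reject strings end in {0,1,2}; accept={3}.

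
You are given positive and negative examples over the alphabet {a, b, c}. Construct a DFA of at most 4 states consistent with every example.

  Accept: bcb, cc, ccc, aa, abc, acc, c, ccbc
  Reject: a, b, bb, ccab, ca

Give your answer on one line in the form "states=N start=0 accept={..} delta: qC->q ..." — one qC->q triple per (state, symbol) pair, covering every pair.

states=3 start=0 accept={2} delta: 0a->1 0b->0 0c->2 1a->2 1b->0 1c->0 2a->0 2b->2 2c->2

State merging on the prefix tree: take the shortest (then alphabetical) example prefix whose next move is undefined and point that move at state 0, else 1, else 2, ...; a target is out if some Accept/Reject pair would then sit in one state with the same input left (inseparable). If every existing state is out, open a new one.
a: 0a undefined. 0a->0: no, aa/a meet in 0. Open state 1: 0a->1.
b: 0b undefined. 0b->0: ok.
c: 0c undefined. 0c->0: no, bcb/b meet in 0. 0c->1: no, aa/ca meet in 1 with "a" left. Open state 2: 0c->2.
aa: 1a undefined. 1a->0: no, aa/b meet in 0. 1a->1: no, aa/a meet in 1. 1a->2: ok.
ab: 1b undefined. 1b->0: ok.
ac: 1c undefined. 1c->0: ok.
ca: 2a undefined. 2a->0: ok.
cc: 2c undefined. 2c->0: no, cc/b meet in 0. 2c->1: no, bcb/ccab meet in 2 with "b" left. 2c->2: ok.
bcb: 2b undefined. 2b->0: no, bcb/b meet in 0. 2b->1: no, bcb/a meet in 1. 2b->2: ok.
All examples now run through 3 states with every (state, symbol) defined. Accept strings end in {2}, Reject strings end in {0,1}; accept={2}.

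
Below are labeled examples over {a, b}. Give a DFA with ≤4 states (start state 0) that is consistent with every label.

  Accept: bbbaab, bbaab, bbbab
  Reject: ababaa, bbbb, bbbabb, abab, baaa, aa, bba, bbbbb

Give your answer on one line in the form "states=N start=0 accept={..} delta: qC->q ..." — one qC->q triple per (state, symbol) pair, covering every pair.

Fold the examples into a partial DFA from state 0: repeatedly fix the first undefined (state, symbol) met by the shortest-then-alphabetical prefix, trying targets in increasing order and rejecting any under which an Accept and a Reject string meet in one state with the same remainder; add a state when all current targets are rejected. Accepting states are where Accept strings end.
a: 0a undefined. 0a->0: ok.
b: 0b undefined. 0b->0: no, bbbaab/ababaa meet in 0. Open state 1: 0b->1.
ba: 1a undefined. 1a->0: ok.
bb: 1b undefined. 1b->0: no, bbbaab/abab meet in 1. 1b->1: no, bbbaab/bbbb meet in 1. Open state 2: 1b->2.
bba: 2a undefined. 2a->0: no, bbaab/abab meet in 1. 2a->1: no, bbaab/abab meet in 1. 2a->2: ok.
bbb: 2b undefined. 2b->0: no, bbbaab/bbbb meet in 1. 2b->1: no, bbbaab/abab meet in 1. 2b->2: no, bbbaab/bbbb meet in 2. Open state 3: 2b->3.
bbba: 3a undefined. 3a->0: no, bbbaab/abab meet in 1. 3a->1: no, bbbaab/abab meet in 1. 3a->2: ok.
bbbb: 3b undefined. 3b->0: ok.
All examples now run through 4 states with every (state, symbol) defined. Accept strings end in {3}, Reject strings end in {0,1,2}; accept={3}.

states=4 start=0 accept={3} delta: 0a->0 0b->1 1a->0 1b->2 2a->2 2b->3 3a->2 3b->0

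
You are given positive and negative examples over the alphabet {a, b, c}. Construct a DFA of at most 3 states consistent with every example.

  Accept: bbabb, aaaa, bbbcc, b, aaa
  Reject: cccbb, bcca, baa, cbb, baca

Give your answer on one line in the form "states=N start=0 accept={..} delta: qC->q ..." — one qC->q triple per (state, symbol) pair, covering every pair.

states=3 start=0 accept={0,1} delta: 0a->0 0b->1 0c->0 1a->2 1b->2 1c->1 2a->2 2b->0 2c->1

State merging on the prefix tree: take the shortest (then alphabetical) example prefix whose next move is undefined and point that move at state 0, else 1, else 2, ...; a target is out if some Accept/Reject pair would then sit in one state with the same input left (inseparable). If every existing state is out, open a new one.
a: 0a undefined. 0a->0: ok.
b: 0b undefined. 0b->0: no, bbabb/baa meet in 0. Open state 1: 0b->1.
c: 0c undefined. 0c->0: ok.
ba: 1a undefined. 1a->0: no, aaaa/baa meet in 0. 1a->1: no, b/baa meet in 1. Open state 2: 1a->2.
bb: 1b undefined. 1b->0: no, bbabb/cccbb meet in 0. 1b->1: no, b/cccbb meet in 1. 1b->2: ok.
bc: 1c undefined. 1c->0: no, aaaa/bcca meet in 0. 1c->1: ok.
baa: 2a undefined. 2a->0: no, bbabb/cccbb meet in 2. 2a->1: no, b/baa meet in 1. 2a->2: ok.
bac: 2c undefined. 2c->0: no, aaaa/baca meet in 0. 2c->1: ok.
bbb: 2b undefined. 2b->0: ok.
All examples now run through 3 states with every (state, symbol) defined. Accept strings end in {0,1}, Reject strings end in {2}; accept={0,1}.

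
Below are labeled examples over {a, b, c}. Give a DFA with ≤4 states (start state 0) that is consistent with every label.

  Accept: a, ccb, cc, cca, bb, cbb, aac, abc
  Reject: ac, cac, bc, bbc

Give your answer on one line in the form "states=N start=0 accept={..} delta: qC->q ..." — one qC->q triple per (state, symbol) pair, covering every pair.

states=3 start=0 accept={0,1} delta: 0a->1 0b->0 0c->2 1a->2 1b->2 1c->2 2a->0 2b->0 2c->0

Grow the machine one transition at a time. Run the examples from 0; the earliest place one falls off (shortest prefix, ties alphabetical) gets sent to the lowest-numbered state that keeps every Accept/Reject pair distinguishable — a pair clashes when both reach the same state with identical unread suffix — and to a fresh state only if none does.
a: 0a undefined. 0a->0: no, aac/ac meet in 0 with "c" left. Open state 1: 0a->1.
b: 0b undefined. 0b->0: ok.
c: 0c undefined. 0c->0: no, ccb/bc meet in 0. 0c->1: no, a/bc meet in 1. Open state 2: 0c->2.
aa: 1a undefined. 1a->0: no, aac/bc meet in 2. 1a->1: no, aac/ac meet in 1 with "c" left. 1a->2: ok.
ab: 1b undefined. 1b->0: no, abc/bc meet in 2. 1b->1: no, abc/ac meet in 1 with "c" left. 1b->2: ok.
ac: 1c undefined. 1c->0: no, bb/ac meet in 0. 1c->1: no, a/ac meet in 1. 1c->2: ok.
ca: 2a undefined. 2a->0: ok.
cb: 2b undefined. 2b->0: ok.
cc: 2c undefined. 2c->0: ok.
All examples now run through 3 states with every (state, symbol) defined. Accept strings end in {0,1}, Reject strings end in {2}; accept={0,1}.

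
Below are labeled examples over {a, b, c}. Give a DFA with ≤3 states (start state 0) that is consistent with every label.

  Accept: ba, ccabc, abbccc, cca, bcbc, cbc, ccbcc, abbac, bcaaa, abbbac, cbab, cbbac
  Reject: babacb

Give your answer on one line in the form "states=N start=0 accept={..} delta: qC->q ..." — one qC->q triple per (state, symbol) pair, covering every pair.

Fold the examples into a partial DFA from state 0: repeatedly fix the first undefined (state, symbol) met by the shortest-then-alphabetical prefix, trying targets in increasing order and rejecting any under which an Accept and a Reject string meet in one state with the same remainder; add a state when all current targets are rejected. Accepting states are where Accept strings end.
a: 0a undefined. 0a->0: ok.
b: 0b undefined. 0b->0: ok.
c: 0c undefined. 0c->0: no, ba/babacb meet in 0. Open state 1: 0c->1.
cb: 1b undefined. 1b->0: no, ba/babacb meet in 0. 1b->1: no, abbac/babacb meet in 1. Open state 2: 1b->2.
cc: 1c undefined. 1c->0: ok.
bca: 1a undefined. 1a->0: ok.
cba: 2a undefined. 2a->0: ok.
cbb: 2b undefined. 2b->0: ok.
cbc: 2c undefined. 2c->0: ok.
All examples now run through 3 states with every (state, symbol) defined. Accept strings end in {0,1}, Reject strings end in {2}; accept={0,1}.

states=3 start=0 accept={0,1} delta: 0a->0 0b->0 0c->1 1a->0 1b->2 1c->0 2a->0 2b->0 2c->0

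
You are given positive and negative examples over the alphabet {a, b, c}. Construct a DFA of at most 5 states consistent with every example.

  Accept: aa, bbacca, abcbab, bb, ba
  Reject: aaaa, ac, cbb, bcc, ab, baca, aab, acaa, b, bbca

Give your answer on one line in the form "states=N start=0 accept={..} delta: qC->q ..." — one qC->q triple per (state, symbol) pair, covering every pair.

Fold the examples into a partial DFA from state 0: repeatedly fix the first undefined (state, symbol) met by the shortest-then-alphabetical prefix, trying targets in increasing order and rejecting any under which an Accept and a Reject string meet in one state with the same remainder; add a state when all current targets are rejected. Accepting states are where Accept strings end.
a: 0a undefined. 0a->0: no, aa/aaaa meet in 0. Open state 1: 0a->1.
b: 0b undefined. 0b->0: no, bb/b meet in 0. 0b->1: no, bb/ab meet in 1 with "b" left. Open state 2: 0b->2.
c: 0c undefined. 0c->0: no, bb/cbb meet in 2 with "b" left. 0c->1: ok.
aa: 1a undefined. 1a->0: no, aa/aaaa meet in 0. 1a->1: no, aa/aaaa meet in 1. 1a->2: no, aa/b meet in 2. Open state 3: 1a->3.
ab: 1b undefined. 1b->0: no, abcbab/ab meet in 0. 1b->1: ok.
ac: 1c undefined. 1c->0: no, aa/acaa meet in 3. 1c->1: no, abcbab/aab meet in 3 with "b" left. 1c->2: ok.
ba: 2a undefined. 2a->0: no, aa/baca meet in 3. 2a->1: no, aa/acaa meet in 3. 2a->2: no, ba/ac meet in 2. 2a->3: ok.
bb: 2b undefined. 2b->0: no, aa/bbca meet in 3. 2b->1: no, aa/bbca meet in 3. 2b->2: no, abcbab/aab meet in 3 with "b" left. 2b->3: ok.
bc: 2c undefined. 2c->0: ok.
aaa: 3a undefined. 3a->0: no, abcbab/ac meet in 2. 3a->1: no, aa/aaaa meet in 3. 3a->2: no, aa/aaaa meet in 3. 3a->3: no, aa/aaaa meet in 3. Open state 4: 3a->4.
aab: 3b undefined. 3b->0: ok.
bac: 3c undefined. 3c->0: ok.
aaaa: 4a undefined. 4a->0: ok.
bbac: 4c undefined. 4c->0: ok.
abcbab: 4b undefined. 4b->0: no, abcbab/aaaa meet in 0. 4b->1: no, abcbab/cbb meet in 1. 4b->2: no, abcbab/ac meet in 2. 4b->3: ok.
All examples now run through 5 states with every (state, symbol) defined. Accept strings end in {3}, Reject strings end in {0,1,2,4}; accept={3}.

states=5 start=0 accept={3} delta: 0a->1 0b->2 0c->1 1a->3 1b->1 1c->2 2a->3 2b->3 2c->0 3a->4 3b->0 3c->0 4a->0 4b->3 4c->0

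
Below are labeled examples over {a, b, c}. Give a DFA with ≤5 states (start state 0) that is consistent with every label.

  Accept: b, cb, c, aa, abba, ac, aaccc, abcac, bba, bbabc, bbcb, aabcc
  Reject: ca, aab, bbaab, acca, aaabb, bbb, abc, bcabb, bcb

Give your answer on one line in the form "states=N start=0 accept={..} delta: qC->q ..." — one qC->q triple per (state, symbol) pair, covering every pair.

states=5 start=0 accept={1,2,4} delta: 0a->1 0b->1 0c->2 1a->1 1b->3 1c->4 2a->0 2b->1 2c->1 3a->4 3b->0 3c->0 4a->1 4b->0 4c->2

Grow the machine one transition at a time. Run the examples from 0; the earliest place one falls off (shortest prefix, ties alphabetical) gets sent to the lowest-numbered state that keeps every Accept/Reject pair distinguishable — a pair clashes when both reach the same state with identical unread suffix — and to a fresh state only if none does.
a: 0a undefined. 0a->0: no, b/aab meet in 0 with "b" left. Open state 1: 0a->1.
b: 0b undefined. 0b->0: no, b/bbb meet in 0. 0b->1: ok.
c: 0c undefined. 0c->0: no, b/ca meet in 1. 0c->1: no, aa/ca meet in 1 with "a" left. Open state 2: 0c->2.
aa: 1a undefined. 1a->0: no, b/aab meet in 1. 1a->1: ok.
ab: 1b undefined. 1b->0: no, b/aaabb meet in 1. 1b->1: no, b/aab meet in 1. 1b->2: no, cb/aaabb meet in 2 with "b" left. Open state 3: 1b->3.
ac: 1c undefined. 1c->0: no, b/bcb meet in 1. 1c->1: no, b/acca meet in 1. 1c->2: no, cb/bcb meet in 2 with "b" left. 1c->3: no, ac/aab meet in 3. Open state 4: 1c->4.
ca: 2a undefined. 2a->0: ok.
cb: 2b undefined. 2b->0: no, cb/ca meet in 0. 2b->1: ok.
abb: 3b undefined. 3b->0: ok.
abc: 3c undefined. 3c->0: ok.
acc: 4c undefined. 4c->0: no, b/acca meet in 1. 4c->1: no, b/acca meet in 1. 4c->2: ok.
bba: 3a undefined. 3a->0: no, bba/ca meet in 0. 3a->1: no, bbabc/ca meet in 0. 3a->2: no, b/bbaab meet in 1. 3a->3: no, bba/aab meet in 3. 3a->4: ok.
bca: 4a undefined. 4a->0: no, b/bbaab meet in 1. 4a->1: ok.
bcb: 4b undefined. 4b->0: ok.
aaccc: 2c undefined. 2c->0: no, aaccc/ca meet in 0. 2c->1: ok.
All examples now run through 5 states with every (state, symbol) defined. Accept strings end in {1,2,4}, Reject strings end in {0,3}; accept={1,2,4}.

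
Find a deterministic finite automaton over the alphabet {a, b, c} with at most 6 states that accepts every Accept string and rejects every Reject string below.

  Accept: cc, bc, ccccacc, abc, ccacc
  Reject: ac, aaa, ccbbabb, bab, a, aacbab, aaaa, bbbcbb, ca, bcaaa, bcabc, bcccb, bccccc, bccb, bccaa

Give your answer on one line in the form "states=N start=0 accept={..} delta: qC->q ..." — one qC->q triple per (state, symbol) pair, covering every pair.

states=5 start=0 accept={2,3} delta: 0a->0 0b->1 0c->1 1a->0 1b->0 1c->2 2a->1 2b->0 2c->3 3a->0 3b->0 3c->4 4a->0 4b->0 4c->0

Grow the machine one transition at a time. Run the examples from 0; the earliest place one falls off (shortest prefix, ties alphabetical) gets sent to the lowest-numbered state that keeps every Accept/Reject pair distinguishable — a pair clashes when both reach the same state with identical unread suffix — and to a fresh state only if none does.
a: 0a undefined. 0a->0: ok.
b: 0b undefined. 0b->0: no, bc/ac meet in 0 with "c" left. Open state 1: 0b->1.
c: 0c undefined. 0c->0: no, cc/ac meet in 0. 0c->1: ok.
ba: 1a undefined. 1a->0: ok.
bb: 1b undefined. 1b->0: ok.
bc: 1c undefined. 1c->0: no, cc/aaa meet in 0. 1c->1: no, cc/ac meet in 1. Open state 2: 1c->2.
bca: 2a undefined. 2a->0: no, cc/bcabc meet in 2. 2a->1: ok.
bcc: 2c undefined. 2c->0: no, ccacc/aaa meet in 0. 2c->1: no, cc/bccccc meet in 2. 2c->2: no, cc/bccccc meet in 2. Open state 3: 2c->3.
ccb: 2b undefined. 2b->0: ok.
bcca: 3a undefined. 3a->0: ok.
bccb: 3b undefined. 3b->0: ok.
bccc: 3c undefined. 3c->0: no, cc/bccccc meet in 2. 3c->1: no, ccacc/bccccc meet in 3. 3c->2: no, cc/bccccc meet in 2. 3c->3: no, ccacc/bccccc meet in 3. Open state 4: 3c->4.
bcccb: 4b undefined. 4b->0: ok.
bcccc: 4c undefined. 4c->0: ok.
cccca: 4a undefined. 4a->0: ok.
All examples now run through 5 states with every (state, symbol) defined. Accept strings end in {2,3}, Reject strings end in {0,1}; accept={2,3}.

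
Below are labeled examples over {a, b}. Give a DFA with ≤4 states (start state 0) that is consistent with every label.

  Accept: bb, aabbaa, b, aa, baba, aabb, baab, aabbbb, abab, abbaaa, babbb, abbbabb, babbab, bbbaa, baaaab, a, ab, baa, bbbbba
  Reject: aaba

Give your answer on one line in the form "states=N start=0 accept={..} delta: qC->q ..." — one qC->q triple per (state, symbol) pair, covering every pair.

states=4 start=0 accept={0,1,3} delta: 0a->0 0b->1 1a->2 1b->3 2a->0 2b->0 3a->0 3b->0

State merging on the prefix tree: take the shortest (then alphabetical) example prefix whose next move is undefined and point that move at state 0, else 1, else 2, ...; a target is out if some Accept/Reject pair would then sit in one state with the same input left (inseparable). If every existing state is out, open a new one.
a: 0a undefined. 0a->0: ok.
b: 0b undefined. 0b->0: no, bb/aaba meet in 0. Open state 1: 0b->1.
ba: 1a undefined. 1a->0: no, aa/aaba meet in 0. 1a->1: no, b/aaba meet in 1. Open state 2: 1a->2.
bb: 1b undefined. 1b->0: no, bbbbba/aaba meet in 2. 1b->1: no, bbbbba/aaba meet in 2. 1b->2: no, bb/aaba meet in 2. Open state 3: 1b->3.
baa: 2a undefined. 2a->0: ok.
bab: 2b undefined. 2b->0: ok.
bbb: 3b undefined. 3b->0: ok.
abba: 3a undefined. 3a->0: ok.
All examples now run through 4 states with every (state, symbol) defined. Accept strings end in {0,1,3}, Reject strings end in {2}; accept={0,1,3}.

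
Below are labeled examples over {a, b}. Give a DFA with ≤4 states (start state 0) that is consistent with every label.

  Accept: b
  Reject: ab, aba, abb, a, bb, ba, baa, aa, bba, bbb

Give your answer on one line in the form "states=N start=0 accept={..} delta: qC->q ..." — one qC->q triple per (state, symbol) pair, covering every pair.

states=3 start=0 accept={2} delta: 0a->1 0b->2 1a->0 1b->1 2a->0 2b->1

Fold the examples into a partial DFA from state 0: repeatedly fix the first undefined (state, symbol) met by the shortest-then-alphabetical prefix, trying targets in increasing order and rejecting any under which an Accept and a Reject string meet in one state with the same remainder; add a state when all current targets are rejected. Accepting states are where Accept strings end.
a: 0a undefined. 0a->0: no, b/ab meet in 0 with "b" left. Open state 1: 0a->1.
b: 0b undefined. 0b->0: no, b/bb meet in 0. 0b->1: no, b/a meet in 1. Open state 2: 0b->2.
aa: 1a undefined. 1a->0: ok.
ab: 1b undefined. 1b->0: no, b/abb meet in 2. 1b->1: ok.
ba: 2a undefined. 2a->0: ok.
bb: 2b undefined. 2b->0: no, b/bbb meet in 2. 2b->1: ok.
All examples now run through 3 states with every (state, symbol) defined. Accept strings end in {2}, Reject strings end in {0,1}; accept={2}.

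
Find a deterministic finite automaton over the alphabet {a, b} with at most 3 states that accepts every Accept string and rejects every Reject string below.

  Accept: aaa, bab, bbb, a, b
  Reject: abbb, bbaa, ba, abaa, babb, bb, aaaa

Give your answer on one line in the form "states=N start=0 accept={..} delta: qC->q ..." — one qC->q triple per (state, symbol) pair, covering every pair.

states=2 start=0 accept={1} delta: 0a->1 0b->1 1a->0 1b->0

Fold the examples into a partial DFA from state 0: repeatedly fix the first undefined (state, symbol) met by the shortest-then-alphabetical prefix, trying targets in increasing order and rejecting any under which an Accept and a Reject string meet in one state with the same remainder; add a state when all current targets are rejected. Accepting states are where Accept strings end.
a: 0a undefined. 0a->0: no, aaa/aaaa meet in 0. Open state 1: 0a->1.
b: 0b undefined. 0b->0: no, bbb/bb meet in 0. 0b->1: ok.
aa: 1a undefined. 1a->0: ok.
ab: 1b undefined. 1b->0: ok.
All examples now run through 2 states with every (state, symbol) defined. Accept strings end in {1}, Reject strings end in {0}; accept={1}.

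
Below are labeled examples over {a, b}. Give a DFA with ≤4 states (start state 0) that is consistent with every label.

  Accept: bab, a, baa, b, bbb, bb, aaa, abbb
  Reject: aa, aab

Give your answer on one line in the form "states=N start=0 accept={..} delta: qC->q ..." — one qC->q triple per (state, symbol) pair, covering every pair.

State merging on the prefix tree: take the shortest (then alphabetical) example prefix whose next move is undefined and point that move at state 0, else 1, else 2, ...; a target is out if some Accept/Reject pair would then sit in one state with the same input left (inseparable). If every existing state is out, open a new one.
a: 0a undefined. 0a->0: no, a/aa meet in 0. Open state 1: 0a->1.
b: 0b undefined. 0b->0: no, baa/aa meet in 1 with "a" left. 0b->1: no, bab/aab meet in 1 with "ab" left. Open state 2: 0b->2.
aa: 1a undefined. 1a->0: no, b/aab meet in 2. 1a->1: no, a/aa meet in 1. 1a->2: no, b/aa meet in 2. Open state 3: 1a->3.
ab: 1b undefined. 1b->0: ok.
ba: 2a undefined. 2a->0: ok.
bb: 2b undefined. 2b->0: ok.
aaa: 3a undefined. 3a->0: ok.
aab: 3b undefined. 3b->0: no, bb/aab meet in 0. 3b->1: no, a/aab meet in 1. 3b->2: no, bab/aab meet in 2. 3b->3: ok.
All examples now run through 4 states with every (state, symbol) defined. Accept strings end in {0,1,2}, Reject strings end in {3}; accept={0,1,2}.

states=4 start=0 accept={0,1,2} delta: 0a->1 0b->2 1a->3 1b->0 2a->0 2b->0 3a->0 3b->3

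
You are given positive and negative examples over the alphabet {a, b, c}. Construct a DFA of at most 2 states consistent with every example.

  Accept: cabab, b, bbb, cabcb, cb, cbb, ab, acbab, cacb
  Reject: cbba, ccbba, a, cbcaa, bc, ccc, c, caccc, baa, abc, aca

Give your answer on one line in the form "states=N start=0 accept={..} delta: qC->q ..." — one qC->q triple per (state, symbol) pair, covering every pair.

State merging on the prefix tree: take the shortest (then alphabetical) example prefix whose next move is undefined and point that move at state 0, else 1, else 2, ...; a target is out if some Accept/Reject pair would then sit in one state with the same input left (inseparable). If every existing state is out, open a new one.
a: 0a undefined. 0a->0: ok.
b: 0b undefined. 0b->0: no, b/a meet in 0. Open state 1: 0b->1.
c: 0c undefined. 0c->0: ok.
ba: 1a undefined. 1a->0: ok.
bb: 1b undefined. 1b->0: no, cbb/cbba meet in 0. 1b->1: ok.
bc: 1c undefined. 1c->0: ok.
All examples now run through 2 states with every (state, symbol) defined. Accept strings end in {1}, Reject strings end in {0}; accept={1}.

states=2 start=0 accept={1} delta: 0a->0 0b->1 0c->0 1a->0 1b->1 1c->0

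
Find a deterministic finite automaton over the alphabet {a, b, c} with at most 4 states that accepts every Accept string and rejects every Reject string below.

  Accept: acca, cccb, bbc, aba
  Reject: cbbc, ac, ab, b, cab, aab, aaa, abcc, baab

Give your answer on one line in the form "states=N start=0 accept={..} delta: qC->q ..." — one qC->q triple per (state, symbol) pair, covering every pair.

states=3 start=0 accept={2} delta: 0a->0 0b->1 0c->1 1a->2 1b->2 1c->1 2a->0 2b->0 2c->2

State merging on the prefix tree: take the shortest (then alphabetical) example prefix whose next move is undefined and point that move at state 0, else 1, else 2, ...; a target is out if some Accept/Reject pair would then sit in one state with the same input left (inseparable). If every existing state is out, open a new one.
a: 0a undefined. 0a->0: ok.
b: 0b undefined. 0b->0: no, bbc/ac meet in 0 with "c" left. Open state 1: 0b->1.
c: 0c undefined. 0c->0: no, acca/ac meet in 0. 0c->1: ok.
ba: 1a undefined. 1a->0: no, aba/aaa meet in 0. 1a->1: no, aba/ac meet in 1. Open state 2: 1a->2.
bb: 1b undefined. 1b->0: no, bbc/ac meet in 1. 1b->1: no, bbc/cbbc meet in 1 with "c" left. 1b->2: ok.
cc: 1c undefined. 1c->0: no, acca/aaa meet in 0. 1c->1: ok.
baa: 2a undefined. 2a->0: ok.
bbc: 2c undefined. 2c->0: no, bbc/aaa meet in 0. 2c->1: no, bbc/ac meet in 1. 2c->2: ok.
cab: 2b undefined. 2b->0: ok.
All examples now run through 3 states with every (state, symbol) defined. Accept strings end in {2}, Reject strings end in {0,1}; accept={2}.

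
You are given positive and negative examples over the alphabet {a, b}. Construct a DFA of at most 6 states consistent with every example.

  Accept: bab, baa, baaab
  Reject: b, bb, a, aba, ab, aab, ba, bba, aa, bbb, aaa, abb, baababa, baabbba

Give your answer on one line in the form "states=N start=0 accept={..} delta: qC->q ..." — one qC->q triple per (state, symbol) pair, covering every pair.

states=4 start=0 accept={3} delta: 0a->0 0b->1 1a->2 1b->0 2a->3 2b->3 3a->2 3b->0

Grow the machine one transition at a time. Run the examples from 0; the earliest place one falls off (shortest prefix, ties alphabetical) gets sent to the lowest-numbered state that keeps every Accept/Reject pair distinguishable — a pair clashes when both reach the same state with identical unread suffix — and to a fresh state only if none does.
a: 0a undefined. 0a->0: ok.
b: 0b undefined. 0b->0: no, bab/b meet in 0. Open state 1: 0b->1.
ba: 1a undefined. 1a->0: no, bab/b meet in 1. 1a->1: no, bab/bb meet in 1 with "b" left. Open state 2: 1a->2.
bb: 1b undefined. 1b->0: ok.
baa: 2a undefined. 2a->0: no, baa/bb meet in 0. 2a->1: no, baa/b meet in 1. 2a->2: no, baa/aba meet in 2. Open state 3: 2a->3.
bab: 2b undefined. 2b->0: no, bab/bb meet in 0. 2b->1: no, bab/b meet in 1. 2b->2: no, bab/aba meet in 2. 2b->3: ok.
baaa: 3a undefined. 3a->0: no, baaab/b meet in 1. 3a->1: no, baaab/bb meet in 0. 3a->2: ok.
baab: 3b undefined. 3b->0: ok.
All examples now run through 4 states with every (state, symbol) defined. Accept strings end in {3}, Reject strings end in {0,1,2}; accept={3}.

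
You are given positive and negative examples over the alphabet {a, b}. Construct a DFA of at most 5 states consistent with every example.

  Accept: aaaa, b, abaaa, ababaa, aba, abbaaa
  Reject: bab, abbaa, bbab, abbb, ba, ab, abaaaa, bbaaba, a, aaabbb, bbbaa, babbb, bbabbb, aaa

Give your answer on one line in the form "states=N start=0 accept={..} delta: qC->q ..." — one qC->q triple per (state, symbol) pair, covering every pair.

states=5 start=0 accept={0,4} delta: 0a->1 0b->0 1a->2 1b->3 2a->3 2b->0 3a->4 3b->1 4a->3 4b->2

Grow the machine one transition at a time. Run the examples from 0; the earliest place one falls off (shortest prefix, ties alphabetical) gets sent to the lowest-numbered state that keeps every Accept/Reject pair distinguishable — a pair clashes when both reach the same state with identical unread suffix — and to a fresh state only if none does.
a: 0a undefined. 0a->0: no, aaaa/a meet in 0. Open state 1: 0a->1.
b: 0b undefined. 0b->0: ok.
aa: 1a undefined. 1a->0: no, aaaa/bbbaa meet in 0. 1a->1: no, aaaa/ba meet in 1. Open state 2: 1a->2.
ab: 1b undefined. 1b->0: no, aaaa/abaaaa meet in 2 with "aa" left. 1b->1: no, aba/bbbaa meet in 2. 1b->2: no, aba/aaa meet in 2 with "a" left. Open state 3: 1b->3.
aaa: 2a undefined. 2a->0: no, aaaa/ba meet in 1. 2a->1: no, aaaa/bbbaa meet in 2. 2a->2: no, aaaa/bbbaa meet in 2. 2a->3: ok.
aba: 3a undefined. 3a->0: no, abaaa/bbbaa meet in 2. 3a->1: no, aaaa/ba meet in 1. 3a->2: no, aaaa/bbbaa meet in 2. 3a->3: no, aaaa/bab meet in 3. Open state 4: 3a->4.
abb: 3b undefined. 3b->0: no, b/abbb meet in 0. 3b->1: ok.
abaa: 4a undefined. 4a->0: no, abaaa/ba meet in 1. 4a->1: no, abaaa/bbbaa meet in 2. 4a->2: no, aaaa/abaaaa meet in 4. 4a->3: ok.
abab: 4b undefined. 4b->0: no, ababaa/bbbaa meet in 2. 4b->1: no, ababaa/bab meet in 3. 4b->2: ok.
bbaab: 2b undefined. 2b->0: ok.
All examples now run through 5 states with every (state, symbol) defined. Accept strings end in {0,4}, Reject strings end in {1,2,3}; accept={0,4}.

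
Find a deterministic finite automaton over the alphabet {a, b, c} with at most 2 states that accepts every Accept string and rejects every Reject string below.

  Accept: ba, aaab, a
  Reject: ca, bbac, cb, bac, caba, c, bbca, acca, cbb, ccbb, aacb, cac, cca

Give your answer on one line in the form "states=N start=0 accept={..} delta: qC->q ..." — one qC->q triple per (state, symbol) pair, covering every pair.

states=2 start=0 accept={0} delta: 0a->0 0b->0 0c->1 1a->1 1b->1 1c->1

Fold the examples into a partial DFA from state 0: repeatedly fix the first undefined (state, symbol) met by the shortest-then-alphabetical prefix, trying targets in increasing order and rejecting any under which an Accept and a Reject string meet in one state with the same remainder; add a state when all current targets are rejected. Accepting states are where Accept strings end.
a: 0a undefined. 0a->0: ok.
b: 0b undefined. 0b->0: ok.
c: 0c undefined. 0c->0: no, ba/ca meet in 0. Open state 1: 0c->1.
ca: 1a undefined. 1a->0: no, ba/ca meet in 0. 1a->1: ok.
cb: 1b undefined. 1b->0: no, ba/cb meet in 0. 1b->1: ok.
cc: 1c undefined. 1c->0: no, ba/acca meet in 0. 1c->1: ok.
All examples now run through 2 states with every (state, symbol) defined. Accept strings end in {0}, Reject strings end in {1}; accept={0}.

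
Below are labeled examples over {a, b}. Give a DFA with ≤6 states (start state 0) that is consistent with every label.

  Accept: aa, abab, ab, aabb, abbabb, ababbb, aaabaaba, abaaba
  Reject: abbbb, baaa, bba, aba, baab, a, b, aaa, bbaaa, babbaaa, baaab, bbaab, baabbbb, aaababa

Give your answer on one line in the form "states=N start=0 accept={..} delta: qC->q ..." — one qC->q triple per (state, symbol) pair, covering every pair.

states=6 start=0 accept={2,3,5} delta: 0a->1 0b->0 1a->2 1b->3 2a->0 2b->1 3a->4 3b->5 4a->2 4b->2 5a->1 5b->0

State merging on the prefix tree: take the shortest (then alphabetical) example prefix whose next move is undefined and point that move at state 0, else 1, else 2, ...; a target is out if some Accept/Reject pair would then sit in one state with the same input left (inseparable). If every existing state is out, open a new one.
a: 0a undefined. 0a->0: no, aa/a meet in 0. Open state 1: 0a->1.
b: 0b undefined. 0b->0: ok.
aa: 1a undefined. 1a->0: no, aa/baab meet in 0. 1a->1: no, aa/baaa meet in 1. Open state 2: 1a->2.
ab: 1b undefined. 1b->0: no, abab/abbbb meet in 0. 1b->1: no, aa/aba meet in 2. 1b->2: no, abab/baaab meet in 2 with "ab" left. Open state 3: 1b->3.
aaa: 2a undefined. 2a->0: ok.
aab: 2b undefined. 2b->0: no, aabb/baaa meet in 0. 2b->1: ok.
aba: 3a undefined. 3a->0: no, abab/baaa meet in 0. 3a->1: no, ababbb/baabbbb meet in 3 with "bb" left. 3a->2: no, aa/aba meet in 2. 3a->3: no, ab/aba meet in 3. Open state 4: 3a->4.
abb: 3b undefined. 3b->0: no, abbabb/abbbb meet in 0. 3b->1: no, ab/baabbbb meet in 3. 3b->2: no, aa/babbaaa meet in 2. 3b->3: no, ab/abbbb meet in 3. 3b->4: no, abab/baabbbb meet in 4 with "b" left. Open state 5: 3b->5.
abaa: 4a undefined. 4a->0: no, abaaba/bba meet in 1. 4a->1: no, abaaba/aba meet in 4. 4a->2: ok.
abab: 4b undefined. 4b->0: no, abab/baaa meet in 0. 4b->1: no, abab/bba meet in 1. 4b->2: ok.
abba: 5a undefined. 5a->0: no, aa/babbaaa meet in 2. 5a->1: ok.
abbb: 5b undefined. 5b->0: ok.
All examples now run through 6 states with every (state, symbol) defined. Accept strings end in {2,3,5}, Reject strings end in {0,1,4}; accept={2,3,5}.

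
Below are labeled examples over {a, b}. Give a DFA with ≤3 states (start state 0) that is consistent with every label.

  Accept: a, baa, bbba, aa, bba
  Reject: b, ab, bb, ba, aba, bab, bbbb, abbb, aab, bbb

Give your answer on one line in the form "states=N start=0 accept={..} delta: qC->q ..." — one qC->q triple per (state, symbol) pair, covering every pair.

states=3 start=0 accept={0} delta: 0a->0 0b->1 1a->2 1b->2 2a->0 2b->2

State merging on the prefix tree: take the shortest (then alphabetical) example prefix whose next move is undefined and point that move at state 0, else 1, else 2, ...; a target is out if some Accept/Reject pair would then sit in one state with the same input left (inseparable). If every existing state is out, open a new one.
a: 0a undefined. 0a->0: ok.
b: 0b undefined. 0b->0: no, a/b meet in 0. Open state 1: 0b->1.
ba: 1a undefined. 1a->0: no, a/ba meet in 0. 1a->1: no, baa/b meet in 1. Open state 2: 1a->2.
bb: 1b undefined. 1b->0: no, a/bb meet in 0. 1b->1: no, bbba/ba meet in 2. 1b->2: ok.
baa: 2a undefined. 2a->0: ok.
bab: 2b undefined. 2b->0: no, a/bab meet in 0. 2b->1: no, bbba/bb meet in 2. 2b->2: ok.
All examples now run through 3 states with every (state, symbol) defined. Accept strings end in {0}, Reject strings end in {1,2}; accept={0}.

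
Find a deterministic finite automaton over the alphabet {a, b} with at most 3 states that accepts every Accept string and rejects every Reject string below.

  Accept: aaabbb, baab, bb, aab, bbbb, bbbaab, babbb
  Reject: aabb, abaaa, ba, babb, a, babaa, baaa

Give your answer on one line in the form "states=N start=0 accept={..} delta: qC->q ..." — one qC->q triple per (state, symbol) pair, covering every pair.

states=3 start=0 accept={0,2} delta: 0a->1 0b->0 1a->1 1b->2 2a->0 2b->1

Grow the machine one transition at a time. Run the examples from 0; the earliest place one falls off (shortest prefix, ties alphabetical) gets sent to the lowest-numbered state that keeps every Accept/Reject pair distinguishable — a pair clashes when both reach the same state with identical unread suffix — and to a fresh state only if none does.
a: 0a undefined. 0a->0: no, bb/aabb meet in 0 with "bb" left. Open state 1: 0a->1.
b: 0b undefined. 0b->0: ok.
aa: 1a undefined. 1a->0: no, baab/aabb meet in 0. 1a->1: ok.
ab: 1b undefined. 1b->0: no, aaabbb/aabb meet in 0. 1b->1: no, aaabbb/aabb meet in 1. Open state 2: 1b->2.
aba: 2a undefined. 2a->0: ok.
aabb: 2b undefined. 2b->0: no, aaabbb/aabb meet in 0. 2b->1: ok.
All examples now run through 3 states with every (state, symbol) defined. Accept strings end in {0,2}, Reject strings end in {1}; accept={0,2}.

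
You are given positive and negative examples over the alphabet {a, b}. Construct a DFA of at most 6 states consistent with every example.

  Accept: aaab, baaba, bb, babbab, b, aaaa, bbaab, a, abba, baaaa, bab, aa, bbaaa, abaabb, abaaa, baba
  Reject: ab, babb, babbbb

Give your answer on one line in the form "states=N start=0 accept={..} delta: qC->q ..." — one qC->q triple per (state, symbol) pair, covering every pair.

Grow the machine one transition at a time. Run the examples from 0; the earliest place one falls off (shortest prefix, ties alphabetical) gets sent to the lowest-numbered state that keeps every Accept/Reject pair distinguishable — a pair clashes when both reach the same state with identical unread suffix — and to a fresh state only if none does.
a: 0a undefined. 0a->0: no, aaab/ab meet in 0 with "b" left. Open state 1: 0a->1.
b: 0b undefined. 0b->0: no, bab/ab meet in 1 with "b" left. 0b->1: no, bb/ab meet in 1 with "b" left. Open state 2: 0b->2.
aa: 1a undefined. 1a->0: no, aaab/ab meet in 1 with "b" left. 1a->1: no, aaab/ab meet in 1 with "b" left. 1a->2: ok.
ab: 1b undefined. 1b->0: ok.
ba: 2a undefined. 2a->0: no, bb/babb meet in 2 with "b" left. 2a->1: no, aaab/ab meet in 0. 2a->2: no, abaabb/babb meet in 2 with "bb" left. Open state 3: 2a->3.
bb: 2b undefined. 2b->0: no, bb/ab meet in 0. 2b->1: no, abaabb/ab meet in 0. 2b->2: ok.
baa: 3a undefined. 3a->0: no, aaaa/ab meet in 0. 3a->1: no, bbaab/ab meet in 0. 3a->2: ok.
bab: 3b undefined. 3b->0: no, aaab/ab meet in 0. 3b->1: no, bb/babbbb meet in 2. 3b->2: no, aaab/babb meet in 2. 3b->3: no, aaab/babb meet in 3. Open state 4: 3b->4.
baba: 4a undefined. 4a->0: no, baba/ab meet in 0. 4a->1: ok.
babb: 4b undefined. 4b->0: no, bb/babbbb meet in 2. 4b->1: no, bb/babbbb meet in 2. 4b->2: no, bb/babb meet in 2. 4b->3: no, baaba/babb meet in 3. 4b->4: no, aaab/babb meet in 4. Open state 5: 4b->5.
babba: 5a undefined. 5a->0: ok.
babbb: 5b undefined. 5b->0: no, bb/babbbb meet in 2. 5b->1: ok.
All examples now run through 6 states with every (state, symbol) defined. Accept strings end in {1,2,3,4}, Reject strings end in {0,5}; accept={1,2,3,4}.

states=6 start=0 accept={1,2,3,4} delta: 0a->1 0b->2 1a->2 1b->0 2a->3 2b->2 3a->2 3b->4 4a->1 4b->5 5a->0 5b->1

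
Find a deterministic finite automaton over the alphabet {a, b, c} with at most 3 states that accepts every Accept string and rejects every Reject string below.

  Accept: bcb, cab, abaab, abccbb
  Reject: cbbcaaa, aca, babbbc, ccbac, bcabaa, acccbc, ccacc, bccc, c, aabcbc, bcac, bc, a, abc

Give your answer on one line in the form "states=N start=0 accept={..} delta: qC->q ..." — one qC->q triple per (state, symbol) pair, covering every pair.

State merging on the prefix tree: take the shortest (then alphabetical) example prefix whose next move is undefined and point that move at state 0, else 1, else 2, ...; a target is out if some Accept/Reject pair would then sit in one state with the same input left (inseparable). If every existing state is out, open a new one.
a: 0a undefined. 0a->0: ok.
b: 0b undefined. 0b->0: no, abaab/a meet in 0. Open state 1: 0b->1.
c: 0c undefined. 0c->0: ok.
ba: 1a undefined. 1a->0: ok.
bc: 1c undefined. 1c->0: ok.
cbb: 1b undefined. 1b->0: no, abccbb/cbbcaaa meet in 0. 1b->1: ok.
All examples now run through 2 states with every (state, symbol) defined. Accept strings end in {1}, Reject strings end in {0}; accept={1}.

states=2 start=0 accept={1} delta: 0a->0 0b->1 0c->0 1a->0 1b->1 1c->0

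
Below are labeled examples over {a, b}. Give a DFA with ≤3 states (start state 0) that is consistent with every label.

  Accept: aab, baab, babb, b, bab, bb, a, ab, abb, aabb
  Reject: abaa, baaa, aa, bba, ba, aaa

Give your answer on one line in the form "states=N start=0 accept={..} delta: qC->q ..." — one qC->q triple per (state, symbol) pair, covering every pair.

Grow the machine one transition at a time. Run the examples from 0; the earliest place one falls off (shortest prefix, ties alphabetical) gets sent to the lowest-numbered state that keeps every Accept/Reject pair distinguishable — a pair clashes when both reach the same state with identical unread suffix — and to a fresh state only if none does.
a: 0a undefined. 0a->0: no, a/aa meet in 0. Open state 1: 0a->1.
b: 0b undefined. 0b->0: no, a/bba meet in 1. 0b->1: ok.
aa: 1a undefined. 1a->0: no, aab/aaa meet in 1. 1a->1: no, b/baaa meet in 1. Open state 2: 1a->2.
ab: 1b undefined. 1b->0: no, b/bba meet in 1. 1b->1: ok.
aaa: 2a undefined. 2a->0: no, baab/baaa meet in 1. 2a->1: no, baab/abaa meet in 1. 2a->2: ok.
aab: 2b undefined. 2b->0: ok.
All examples now run through 3 states with every (state, symbol) defined. Accept strings end in {0,1}, Reject strings end in {2}; accept={0,1}.

states=3 start=0 accept={0,1} delta: 0a->1 0b->1 1a->2 1b->1 2a->2 2b->0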